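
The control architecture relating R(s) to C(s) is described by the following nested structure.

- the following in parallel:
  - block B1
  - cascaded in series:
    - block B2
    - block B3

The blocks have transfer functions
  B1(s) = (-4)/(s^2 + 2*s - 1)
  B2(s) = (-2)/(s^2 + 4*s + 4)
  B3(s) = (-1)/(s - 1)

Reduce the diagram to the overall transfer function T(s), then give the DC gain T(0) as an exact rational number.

Reducing step by step:

[1] cascade B2, B3 = 2/(s^3 + 3*s^2 - 4)
[2] sum the parallel branches B1, (B2*B3) = (-4*s^3 - 10*s^2 + 4*s + 14)/(s^5 + 5*s^4 + 5*s^3 - 7*s^2 - 8*s + 4)
That last expression is T(s); at s = 0 only the constant terms survive, so T(0) = 14/4 = 7/2.

Answer: 7/2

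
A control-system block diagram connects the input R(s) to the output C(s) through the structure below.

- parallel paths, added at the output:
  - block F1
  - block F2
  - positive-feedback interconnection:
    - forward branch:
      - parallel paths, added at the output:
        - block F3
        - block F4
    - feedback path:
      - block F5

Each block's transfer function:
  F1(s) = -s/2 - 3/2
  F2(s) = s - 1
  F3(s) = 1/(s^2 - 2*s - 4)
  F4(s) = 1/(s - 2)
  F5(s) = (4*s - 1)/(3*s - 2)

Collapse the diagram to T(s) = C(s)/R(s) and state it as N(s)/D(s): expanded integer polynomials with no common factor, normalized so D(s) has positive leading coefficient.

The answer is (3*s^5 - 33*s^4 + 109*s^3 - 28*s^2 - 289*s + 134)/(6*s^4 - 36*s^3 + 26*s^2 + 94*s - 44).

Reasoning:
Step 1. parallel reduction of F3, F4: (s^2 - s - 6)/(s^3 - 4*s^2 + 8)
Step 2. apply the feedback formula to (F3+F4), F5: (3*s^3 - 5*s^2 - 16*s + 12)/(3*s^4 - 18*s^3 + 13*s^2 + 47*s - 22)
Step 3. parallel reduction of F1, F2, [(F3+F4)/(1-(F3+F4)*F5)]; the result is T(s) itself (integer coefficients, no common factor, positive leading denominator coefficient)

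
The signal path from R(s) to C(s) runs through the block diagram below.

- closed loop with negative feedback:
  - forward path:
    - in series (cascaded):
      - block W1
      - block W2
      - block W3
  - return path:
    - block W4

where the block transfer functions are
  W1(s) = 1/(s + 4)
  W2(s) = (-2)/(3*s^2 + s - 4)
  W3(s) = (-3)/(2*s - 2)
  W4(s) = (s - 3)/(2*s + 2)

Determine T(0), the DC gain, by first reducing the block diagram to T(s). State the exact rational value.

1. multiply W1, W2, W3 (series); result 3/(3*s^4 + 10*s^3 - 13*s^2 - 16*s + 16)
2. reduce the feedback loop with forward (W1*W2*W3) and return W4; result (6*s + 6)/(6*s^5 + 26*s^4 - 6*s^3 - 58*s^2 + 3*s + 23)
That last expression is T(s); at s = 0 only the constant terms survive, so T(0) = 6/23.

Therefore the answer is 6/23.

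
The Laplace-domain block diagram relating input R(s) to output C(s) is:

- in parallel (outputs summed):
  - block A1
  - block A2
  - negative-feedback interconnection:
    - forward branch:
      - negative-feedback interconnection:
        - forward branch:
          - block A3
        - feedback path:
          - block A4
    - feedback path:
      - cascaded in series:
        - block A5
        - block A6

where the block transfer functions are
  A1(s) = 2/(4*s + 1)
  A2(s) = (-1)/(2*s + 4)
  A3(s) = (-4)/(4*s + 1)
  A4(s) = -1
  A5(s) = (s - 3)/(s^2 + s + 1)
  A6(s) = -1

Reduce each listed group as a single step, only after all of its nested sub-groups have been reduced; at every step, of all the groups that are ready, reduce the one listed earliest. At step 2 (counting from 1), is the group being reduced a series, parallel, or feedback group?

Step 1 - close the feedback loop around A3, A4
Step 2 - combine A5, A6 in series
Step 3 - apply the feedback formula to [A3/(1+A3*A4)], (A5*A6)
Step 4 - parallel reduction of A1, A2, [[A3/(1+A3*A4)]/(1+[A3/(1+A3*A4)]*(A5*A6))]
Step 2 collapses a series group.

Therefore the answer is series.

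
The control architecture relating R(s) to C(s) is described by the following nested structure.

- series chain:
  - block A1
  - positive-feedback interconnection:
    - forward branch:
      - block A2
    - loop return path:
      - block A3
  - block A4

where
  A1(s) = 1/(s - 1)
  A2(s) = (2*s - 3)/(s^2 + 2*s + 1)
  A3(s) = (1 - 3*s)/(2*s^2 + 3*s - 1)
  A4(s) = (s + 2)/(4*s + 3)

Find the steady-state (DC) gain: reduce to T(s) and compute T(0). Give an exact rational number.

The answer is -1.

Reasoning:
Step 1. close the feedback loop around A2, A3: (4*s^3 - 11*s + 3)/(2*s^4 + 7*s^3 + 13*s^2 - 10*s + 2)
Step 2. series reduction of A1, [A2/(1-A2*A3)], A4: (4*s^4 + 8*s^3 - 11*s^2 - 19*s + 6)/(8*s^6 + 26*s^5 + 39*s^4 - 74*s^3 - 21*s^2 + 28*s - 6)
DC gain: substitute s = 0 into T(s) from step 2: T(0) = 6/(-6) = -1.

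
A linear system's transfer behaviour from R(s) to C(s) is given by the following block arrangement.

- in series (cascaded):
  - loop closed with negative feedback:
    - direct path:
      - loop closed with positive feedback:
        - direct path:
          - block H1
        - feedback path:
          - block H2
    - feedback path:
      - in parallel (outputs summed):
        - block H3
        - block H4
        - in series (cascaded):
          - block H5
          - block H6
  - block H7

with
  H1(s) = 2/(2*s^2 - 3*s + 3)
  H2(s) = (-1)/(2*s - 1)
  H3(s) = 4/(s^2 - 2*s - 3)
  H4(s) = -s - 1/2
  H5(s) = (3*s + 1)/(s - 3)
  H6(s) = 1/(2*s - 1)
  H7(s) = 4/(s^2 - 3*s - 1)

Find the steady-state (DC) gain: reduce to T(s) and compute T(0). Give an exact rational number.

1. feedback reduction of H1, H2, giving (4*s - 2)/(4*s^3 - 8*s^2 + 9*s - 1)
2. combine H5, H6 in series, giving (3*s + 1)/(2*s^2 - 7*s + 3)
3. reduce the parallel group H3, H4, (H5*H6), giving (-4*s^4 + 8*s^3 + 19*s^2 + 22*s - 9)/(4*s^3 - 10*s^2 - 8*s + 6)
4. reduce the feedback loop with forward [H1/(1-H1*H2)] and return (H3+H4+(H5*H6)), giving (2*s^2 - 4*s - 6)/(2*s^4 - 9*s^3 + 6*s^2 + 15*s + 6)
5. multiply [[H1/(1-H1*H2)]/(1+[H1/(1-H1*H2)]*(H3+H4+(H5*H6)))], H7 (series), giving (8*s^2 - 16*s - 24)/(2*s^6 - 15*s^5 + 31*s^4 + 6*s^3 - 45*s^2 - 33*s - 6)
That last expression is T(s); at s = 0 only the constant terms survive, so T(0) = -24/(-6) = 4.

Answer: 4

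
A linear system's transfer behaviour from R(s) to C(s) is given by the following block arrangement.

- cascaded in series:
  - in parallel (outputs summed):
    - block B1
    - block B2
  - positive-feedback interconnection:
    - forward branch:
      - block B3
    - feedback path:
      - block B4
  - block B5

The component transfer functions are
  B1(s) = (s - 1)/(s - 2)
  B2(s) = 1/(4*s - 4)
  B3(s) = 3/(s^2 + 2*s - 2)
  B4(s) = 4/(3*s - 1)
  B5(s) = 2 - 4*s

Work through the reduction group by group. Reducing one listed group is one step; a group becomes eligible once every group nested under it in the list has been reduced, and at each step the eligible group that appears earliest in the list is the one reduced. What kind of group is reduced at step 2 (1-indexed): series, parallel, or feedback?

[1] parallel reduction of B1, B2
[2] collapse the loop (B3 forward, B4 return)
[3] cascade (B1+B2), [B3/(1-B3*B4)], B5
At step 2 the group reduced is feedback.

Therefore the answer is feedback.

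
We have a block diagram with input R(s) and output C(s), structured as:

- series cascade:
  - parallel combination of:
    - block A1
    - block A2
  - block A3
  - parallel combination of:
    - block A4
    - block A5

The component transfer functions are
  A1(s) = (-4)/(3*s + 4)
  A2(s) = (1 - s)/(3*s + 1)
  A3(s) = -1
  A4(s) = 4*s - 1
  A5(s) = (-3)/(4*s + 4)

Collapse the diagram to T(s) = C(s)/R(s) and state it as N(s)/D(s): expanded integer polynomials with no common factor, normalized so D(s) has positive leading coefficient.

Answer: (48*s^4 + 244*s^3 + 135*s^2 - 91*s)/(36*s^3 + 96*s^2 + 76*s + 16)

Working:
(1) sum the parallel branches A1, A2 = (-3*s^2 - 13*s)/(9*s^2 + 15*s + 4)
(2) add A4, A5 (parallel) = (16*s^2 + 12*s - 7)/(4*s + 4)
(3) multiply (A1+A2), A3, (A4+A5) (series), which is the overall transfer function T(s) = C(s)/R(s) in lowest terms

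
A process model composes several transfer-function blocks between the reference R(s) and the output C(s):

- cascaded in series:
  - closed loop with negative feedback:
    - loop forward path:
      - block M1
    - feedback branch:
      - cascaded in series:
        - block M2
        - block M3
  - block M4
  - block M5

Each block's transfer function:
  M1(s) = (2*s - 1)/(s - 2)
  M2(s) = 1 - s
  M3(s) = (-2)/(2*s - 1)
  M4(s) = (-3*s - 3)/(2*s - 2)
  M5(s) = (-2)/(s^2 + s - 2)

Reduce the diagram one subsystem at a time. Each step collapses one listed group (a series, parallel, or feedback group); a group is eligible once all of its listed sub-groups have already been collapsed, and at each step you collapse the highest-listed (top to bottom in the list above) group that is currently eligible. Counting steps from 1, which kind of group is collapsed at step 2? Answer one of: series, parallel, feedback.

Step 1 - combine M2, M3 in series
Step 2 - apply the feedback formula to M1, (M2*M3)
Step 3 - series reduction of [M1/(1+M1*(M2*M3))], M4, M5
The group at step 2 is a feedback group.

Answer: feedback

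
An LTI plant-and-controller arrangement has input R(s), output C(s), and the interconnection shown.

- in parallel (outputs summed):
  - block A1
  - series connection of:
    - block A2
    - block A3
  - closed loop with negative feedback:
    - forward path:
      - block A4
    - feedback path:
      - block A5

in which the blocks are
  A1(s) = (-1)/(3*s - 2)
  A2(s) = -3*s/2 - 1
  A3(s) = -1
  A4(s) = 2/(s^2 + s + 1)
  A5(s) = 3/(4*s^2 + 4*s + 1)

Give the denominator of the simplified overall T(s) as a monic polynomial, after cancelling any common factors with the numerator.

Answer: s^5 + 4*s^4/3 + 11*s^3/12 - s^2/4 + 11*s/12 - 7/6

Working:
1. multiply A2, A3 (series) -> 3*s/2 + 1
2. apply the feedback formula to A4, A5 -> (8*s^2 + 8*s + 2)/(4*s^4 + 8*s^3 + 9*s^2 + 5*s + 7)
3. parallel reduction of A1, (A2*A3), [A4/(1+A4*A5)] -> (36*s^6 + 72*s^5 + 57*s^4 + 45*s^3 + 25*s^2 - 50*s - 50)/(24*s^5 + 32*s^4 + 22*s^3 - 6*s^2 + 22*s - 28)
That last expression is T(s), already simplified. Scaling its denominator by 1/24 (the reciprocal of the leading coefficient) yields the monic denominator.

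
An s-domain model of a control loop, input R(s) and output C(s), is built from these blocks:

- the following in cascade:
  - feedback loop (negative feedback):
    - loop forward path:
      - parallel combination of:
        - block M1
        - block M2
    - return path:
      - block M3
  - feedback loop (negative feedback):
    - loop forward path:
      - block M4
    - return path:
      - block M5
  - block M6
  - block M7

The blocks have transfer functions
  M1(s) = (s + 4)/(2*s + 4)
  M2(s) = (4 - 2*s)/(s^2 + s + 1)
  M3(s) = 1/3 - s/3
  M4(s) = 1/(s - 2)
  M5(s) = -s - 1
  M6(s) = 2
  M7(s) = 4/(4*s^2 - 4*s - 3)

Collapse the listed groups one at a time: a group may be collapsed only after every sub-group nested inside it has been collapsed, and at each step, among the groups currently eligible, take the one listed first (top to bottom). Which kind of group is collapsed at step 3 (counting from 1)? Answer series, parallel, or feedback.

1. add M1, M2 (parallel)
2. feedback reduction of (M1+M2), M3
3. feedback reduction of M4, M5
4. multiply [(M1+M2)/(1+(M1+M2)*M3)], [M4/(1+M4*M5)], M6, M7 (series)
The group at step 3 is a feedback group.

Final answer: feedback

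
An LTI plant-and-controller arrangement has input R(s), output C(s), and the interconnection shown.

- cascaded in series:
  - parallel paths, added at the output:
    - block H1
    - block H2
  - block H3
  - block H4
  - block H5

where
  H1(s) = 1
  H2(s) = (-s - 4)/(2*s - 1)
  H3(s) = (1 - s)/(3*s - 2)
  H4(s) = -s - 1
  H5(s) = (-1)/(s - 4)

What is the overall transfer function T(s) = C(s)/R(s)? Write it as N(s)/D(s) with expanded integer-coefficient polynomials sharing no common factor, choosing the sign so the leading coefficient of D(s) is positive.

Reducing step by step:

[1] parallel reduction of H1, H2 = (s - 5)/(2*s - 1)
[2] combine (H1+H2), H3, H4, H5 in series - this is the overall T(s), already in the required normalized form

Answer: (-s^3 + 5*s^2 + s - 5)/(6*s^3 - 31*s^2 + 30*s - 8)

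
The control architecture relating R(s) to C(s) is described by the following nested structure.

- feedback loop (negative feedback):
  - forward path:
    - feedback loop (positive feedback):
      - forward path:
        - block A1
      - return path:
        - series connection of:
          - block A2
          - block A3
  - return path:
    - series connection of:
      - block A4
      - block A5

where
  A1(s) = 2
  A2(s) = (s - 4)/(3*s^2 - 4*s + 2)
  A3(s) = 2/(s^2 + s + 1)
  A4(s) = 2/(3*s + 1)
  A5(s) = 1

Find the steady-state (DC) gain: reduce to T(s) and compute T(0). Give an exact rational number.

The answer is 2/13.

Reasoning:
Step 1 - multiply A2, A3 (series) -> (2*s - 8)/(3*s^4 - s^3 + s^2 - 2*s + 2)
Step 2 - feedback reduction of A1, (A2*A3) -> (6*s^4 - 2*s^3 + 2*s^2 - 4*s + 4)/(3*s^4 - s^3 + s^2 - 6*s + 18)
Step 3 - cascade A4, A5 -> 2/(3*s + 1)
Step 4 - reduce the feedback loop with forward [A1/(1-A1*(A2*A3))] and return (A4*A5) -> (18*s^5 + 4*s^3 - 10*s^2 + 8*s + 4)/(9*s^5 + 12*s^4 - 2*s^3 - 13*s^2 + 40*s + 26)
Step 4 gives the overall T(s). Then T(0) = 4/26 = 2/13.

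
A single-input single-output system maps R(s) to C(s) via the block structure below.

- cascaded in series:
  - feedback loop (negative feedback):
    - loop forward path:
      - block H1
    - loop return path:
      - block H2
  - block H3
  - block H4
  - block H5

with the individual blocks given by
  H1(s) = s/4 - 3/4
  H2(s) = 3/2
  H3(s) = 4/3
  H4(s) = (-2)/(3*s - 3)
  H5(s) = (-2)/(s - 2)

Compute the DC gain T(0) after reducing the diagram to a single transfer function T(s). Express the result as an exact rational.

Step 1. apply the feedback formula to H1, H2: (2*s - 6)/(3*s - 1)
Step 2. reduce the series chain [H1/(1+H1*H2)], H3, H4, H5: (32*s - 96)/(27*s^3 - 90*s^2 + 81*s - 18)
Step 2 gives the overall T(s). Then T(0) = -96/(-18) = 16/3.

Hence the answer: 16/3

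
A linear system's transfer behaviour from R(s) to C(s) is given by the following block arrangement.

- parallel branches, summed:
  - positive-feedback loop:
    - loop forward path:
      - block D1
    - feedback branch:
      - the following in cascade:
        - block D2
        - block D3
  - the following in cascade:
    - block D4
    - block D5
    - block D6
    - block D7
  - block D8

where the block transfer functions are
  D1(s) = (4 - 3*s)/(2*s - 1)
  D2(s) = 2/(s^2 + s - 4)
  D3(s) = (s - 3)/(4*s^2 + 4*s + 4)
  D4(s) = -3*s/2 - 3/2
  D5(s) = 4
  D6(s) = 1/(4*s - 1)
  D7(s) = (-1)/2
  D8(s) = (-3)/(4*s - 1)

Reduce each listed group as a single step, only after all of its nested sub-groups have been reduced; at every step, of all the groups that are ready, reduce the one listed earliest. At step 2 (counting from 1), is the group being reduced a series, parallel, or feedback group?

The answer is feedback.

Reasoning:
Step 1 - combine D2, D3 in series
Step 2 - apply the feedback formula to D1, (D2*D3)
Step 3 - series reduction of D4, D5, D6, D7
Step 4 - add [D1/(1-D1*(D2*D3))], (D4*D5*D6*D7), D8 (parallel)
Step 2: feedback.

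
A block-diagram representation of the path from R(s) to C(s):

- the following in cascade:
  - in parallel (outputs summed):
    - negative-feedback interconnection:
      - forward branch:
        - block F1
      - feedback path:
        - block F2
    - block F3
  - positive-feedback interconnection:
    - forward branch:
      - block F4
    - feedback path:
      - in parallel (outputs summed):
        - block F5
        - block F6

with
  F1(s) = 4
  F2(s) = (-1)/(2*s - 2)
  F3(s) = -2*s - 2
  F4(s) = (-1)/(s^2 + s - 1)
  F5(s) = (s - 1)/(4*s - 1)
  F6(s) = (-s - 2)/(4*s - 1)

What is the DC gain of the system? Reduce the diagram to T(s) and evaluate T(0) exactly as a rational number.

Step 1 - apply the feedback formula to F1, F2: (4*s - 4)/(s - 3)
Step 2 - combine [F1/(1+F1*F2)], F3 in parallel: (-2*s^2 + 8*s + 2)/(s - 3)
Step 3 - sum the parallel branches F5, F6: (-3)/(4*s - 1)
Step 4 - collapse the loop (F4 forward, (F5+F6) return): (1 - 4*s)/(4*s^3 + 3*s^2 - 5*s - 2)
Step 5 - combine ([F1/(1+F1*F2)]+F3), [F4/(1-F4*(F5+F6))] in series: (8*s^3 - 34*s^2 + 2)/(4*s^4 - 9*s^3 - 14*s^2 + 13*s + 6)
That last expression is T(s); at s = 0 only the constant terms survive, so T(0) = 2/6 = 1/3.

Hence the answer: 1/3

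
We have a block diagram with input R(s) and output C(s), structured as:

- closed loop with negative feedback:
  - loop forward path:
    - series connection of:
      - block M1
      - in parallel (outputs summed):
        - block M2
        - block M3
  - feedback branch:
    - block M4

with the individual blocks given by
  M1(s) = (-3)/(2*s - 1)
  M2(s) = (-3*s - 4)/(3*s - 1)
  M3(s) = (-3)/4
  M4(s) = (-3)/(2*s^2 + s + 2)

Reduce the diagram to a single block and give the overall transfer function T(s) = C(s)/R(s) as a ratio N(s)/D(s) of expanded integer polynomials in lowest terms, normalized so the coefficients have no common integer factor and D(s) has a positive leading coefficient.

The answer is (126*s^3 + 141*s^2 + 165*s + 78)/(48*s^4 - 16*s^3 + 36*s^2 - 225*s - 109).

Reasoning:
Step 1 - combine M2, M3 in parallel -> (-21*s - 13)/(12*s - 4)
Step 2 - cascade M1, (M2+M3) -> (63*s + 39)/(24*s^2 - 20*s + 4)
Step 3 - collapse the loop ((M1*(M2+M3)) forward, M4 return), which is the overall transfer function T(s) = C(s)/R(s) in lowest terms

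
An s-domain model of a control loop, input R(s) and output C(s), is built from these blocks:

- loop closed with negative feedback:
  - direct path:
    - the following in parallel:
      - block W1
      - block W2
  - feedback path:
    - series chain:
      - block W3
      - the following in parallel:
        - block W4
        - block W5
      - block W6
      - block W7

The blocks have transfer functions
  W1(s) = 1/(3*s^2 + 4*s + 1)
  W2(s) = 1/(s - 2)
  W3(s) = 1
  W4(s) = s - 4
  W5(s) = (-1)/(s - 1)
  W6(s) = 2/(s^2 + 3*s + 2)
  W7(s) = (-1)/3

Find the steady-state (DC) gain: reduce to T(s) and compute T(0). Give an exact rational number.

Step 1 - combine W1, W2 in parallel: (3*s^2 + 5*s - 1)/(3*s^3 - 2*s^2 - 7*s - 2)
Step 2 - add W4, W5 (parallel): (s^2 - 5*s + 3)/(s - 1)
Step 3 - cascade W3, (W4+W5), W6, W7: (-2*s^2 + 10*s - 6)/(3*s^3 + 6*s^2 - 3*s - 6)
Step 4 - collapse the loop ((W1+W2) forward, (W3*(W4+W5)*W6*W7) return): (9*s^5 + 33*s^4 + 18*s^3 - 39*s^2 - 27*s + 6)/(9*s^6 + 12*s^5 - 48*s^4 - 40*s^3 + 55*s^2 + 8*s + 18)
DC gain: substitute s = 0 into T(s) from step 4: T(0) = 6/18 = 1/3.

Final answer: 1/3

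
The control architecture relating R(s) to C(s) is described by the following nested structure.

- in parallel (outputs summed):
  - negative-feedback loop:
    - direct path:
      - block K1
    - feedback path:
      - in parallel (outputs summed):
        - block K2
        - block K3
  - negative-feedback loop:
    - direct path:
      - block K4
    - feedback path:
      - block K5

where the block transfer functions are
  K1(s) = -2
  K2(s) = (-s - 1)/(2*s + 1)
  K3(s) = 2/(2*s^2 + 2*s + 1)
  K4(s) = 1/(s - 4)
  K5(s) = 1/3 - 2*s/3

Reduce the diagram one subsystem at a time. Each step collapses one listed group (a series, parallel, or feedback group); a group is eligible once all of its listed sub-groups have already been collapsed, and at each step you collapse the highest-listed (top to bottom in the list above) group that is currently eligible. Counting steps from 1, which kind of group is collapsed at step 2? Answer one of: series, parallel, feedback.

(1) add K2, K3 (parallel)
(2) apply the feedback formula to K1, (K2+K3)
(3) apply the feedback formula to K4, K5
(4) sum the parallel branches [K1/(1+K1*(K2+K3))], [K4/(1+K4*K5)]
Step 2: feedback.

Final answer: feedback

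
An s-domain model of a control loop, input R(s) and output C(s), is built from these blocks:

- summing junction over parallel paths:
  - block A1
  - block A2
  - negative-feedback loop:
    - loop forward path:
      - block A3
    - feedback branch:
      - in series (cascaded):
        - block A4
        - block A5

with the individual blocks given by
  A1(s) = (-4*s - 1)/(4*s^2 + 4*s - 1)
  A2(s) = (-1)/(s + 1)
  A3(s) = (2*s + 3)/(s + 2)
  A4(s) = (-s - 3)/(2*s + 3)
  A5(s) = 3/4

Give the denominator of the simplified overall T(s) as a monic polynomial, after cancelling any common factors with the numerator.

Step 1 - combine A4, A5 in series: (-3*s - 9)/(8*s + 12)
Step 2 - close the feedback loop around A3, (A4*A5): (8*s + 12)/(s - 1)
Step 3 - combine A1, A2, [A3/(1+A3*(A4*A5))] in parallel: (32*s^4 + 104*s^3 + 119*s^2 + 37*s - 12)/(4*s^4 + 4*s^3 - 5*s^2 - 4*s + 1)
No further cancellation is possible in the step-3 result, so that is T(s). Its denominator becomes monic after dividing by the leading coefficient 4.

Hence the answer: s^4 + s^3 - 5*s^2/4 - s + 1/4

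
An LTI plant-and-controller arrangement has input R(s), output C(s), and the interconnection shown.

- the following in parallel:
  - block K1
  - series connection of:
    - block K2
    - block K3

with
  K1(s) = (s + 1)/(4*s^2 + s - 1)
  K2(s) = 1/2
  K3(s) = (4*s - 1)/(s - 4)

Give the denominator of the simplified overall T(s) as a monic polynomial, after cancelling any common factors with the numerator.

Step 1: cascade K2, K3: (4*s - 1)/(2*s - 8)
Step 2: sum the parallel branches K1, (K2*K3): (16*s^3 + 2*s^2 - 11*s - 7)/(8*s^3 - 30*s^2 - 10*s + 8)
The result of step 2 is T(s) in lowest terms. Its denominator has leading coefficient 8; dividing the denominator through by 8 makes it monic.

Hence the answer: s^3 - 15*s^2/4 - 5*s/4 + 1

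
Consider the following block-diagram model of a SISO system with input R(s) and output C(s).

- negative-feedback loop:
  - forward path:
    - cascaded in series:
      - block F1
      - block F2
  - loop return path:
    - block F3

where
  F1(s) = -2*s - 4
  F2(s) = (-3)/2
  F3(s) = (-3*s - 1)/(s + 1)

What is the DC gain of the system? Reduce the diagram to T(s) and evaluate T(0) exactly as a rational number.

Reducing step by step:

Step 1: multiply F1, F2 (series): 3*s + 6
Step 2: collapse the loop ((F1*F2) forward, F3 return): (-3*s^2 - 9*s - 6)/(9*s^2 + 20*s + 5)
Evaluating the step-2 result (the overall T(s)) at s = 0 gives T(0) = -6/5.

Answer: -6/5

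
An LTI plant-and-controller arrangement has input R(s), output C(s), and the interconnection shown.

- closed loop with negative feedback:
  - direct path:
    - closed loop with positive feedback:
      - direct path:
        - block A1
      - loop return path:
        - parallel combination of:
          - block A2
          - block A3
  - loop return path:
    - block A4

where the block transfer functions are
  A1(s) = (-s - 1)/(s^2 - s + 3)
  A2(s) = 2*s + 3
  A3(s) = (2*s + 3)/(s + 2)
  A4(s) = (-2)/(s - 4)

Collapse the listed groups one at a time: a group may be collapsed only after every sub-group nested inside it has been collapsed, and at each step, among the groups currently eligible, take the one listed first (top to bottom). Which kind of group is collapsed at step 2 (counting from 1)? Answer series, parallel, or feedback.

[1] sum the parallel branches A2, A3
[2] apply the feedback formula to A1, (A2+A3)
[3] apply the feedback formula to [A1/(1-A1*(A2+A3))], A4
The group at step 2 is a feedback group.

Hence the answer: feedback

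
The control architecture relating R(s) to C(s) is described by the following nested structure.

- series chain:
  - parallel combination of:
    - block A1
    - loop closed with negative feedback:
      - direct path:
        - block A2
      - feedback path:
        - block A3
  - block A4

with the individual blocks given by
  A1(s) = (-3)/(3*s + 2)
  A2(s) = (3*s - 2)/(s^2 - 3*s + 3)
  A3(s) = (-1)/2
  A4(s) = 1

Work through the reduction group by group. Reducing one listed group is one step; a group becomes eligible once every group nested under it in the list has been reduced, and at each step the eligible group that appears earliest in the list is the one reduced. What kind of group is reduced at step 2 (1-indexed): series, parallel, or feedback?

Step 1. apply the feedback formula to A2, A3
Step 2. reduce the parallel group A1, [A2/(1+A2*A3)]
Step 3. multiply (A1+[A2/(1+A2*A3)]), A4 (series)
Step 2 collapses a parallel group.

Final answer: parallel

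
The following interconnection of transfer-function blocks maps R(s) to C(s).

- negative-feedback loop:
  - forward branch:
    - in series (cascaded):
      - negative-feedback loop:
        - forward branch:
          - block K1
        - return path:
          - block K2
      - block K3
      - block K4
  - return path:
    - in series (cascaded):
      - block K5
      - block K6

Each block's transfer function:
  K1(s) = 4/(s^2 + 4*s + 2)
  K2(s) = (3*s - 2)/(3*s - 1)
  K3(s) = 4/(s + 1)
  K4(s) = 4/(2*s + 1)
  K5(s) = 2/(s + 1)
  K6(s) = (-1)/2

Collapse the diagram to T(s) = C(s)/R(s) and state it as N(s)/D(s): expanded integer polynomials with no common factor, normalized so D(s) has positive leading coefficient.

The answer is (192*s^2 + 128*s - 64)/(6*s^6 + 37*s^5 + 95*s^4 + 97*s^3 + 17*s^2 - 218*s + 54).

Reasoning:
1. collapse the loop (K1 forward, K2 return) = (12*s - 4)/(3*s^3 + 11*s^2 + 14*s - 10)
2. combine [K1/(1+K1*K2)], K3, K4 in series = (192*s - 64)/(6*s^5 + 31*s^4 + 64*s^3 + 33*s^2 - 16*s - 10)
3. cascade K5, K6 = (-1)/(s + 1)
4. apply the feedback formula to ([K1/(1+K1*K2)]*K3*K4), (K5*K6); the result is T(s) itself (integer coefficients, no common factor, positive leading denominator coefficient)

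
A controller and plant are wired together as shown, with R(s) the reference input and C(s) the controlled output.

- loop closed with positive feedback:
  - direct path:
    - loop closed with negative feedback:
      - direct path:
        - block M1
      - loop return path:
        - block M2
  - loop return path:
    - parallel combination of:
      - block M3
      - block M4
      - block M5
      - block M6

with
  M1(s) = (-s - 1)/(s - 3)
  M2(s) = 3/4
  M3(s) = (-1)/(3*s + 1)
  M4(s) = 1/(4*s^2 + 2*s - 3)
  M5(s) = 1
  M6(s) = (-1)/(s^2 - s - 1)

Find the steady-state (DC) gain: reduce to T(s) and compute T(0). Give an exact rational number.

Reducing step by step:

Step 1: collapse the loop (M1 forward, M2 return) -> (-4*s - 4)/(s - 15)
Step 2: sum the parallel branches M3, M4, M5, M6 -> (12*s^5 - 6*s^4 - 36*s^3 - 9*s^2 + 12*s + 2)/(12*s^5 - 2*s^4 - 29*s^3 - 6*s^2 + 10*s + 3)
Step 3: feedback reduction of [M1/(1+M1*M2)], (M3+M4+M5+M6) -> (-48*s^6 - 40*s^5 + 124*s^4 + 140*s^3 - 16*s^2 - 52*s - 12)/(60*s^6 - 158*s^5 - 167*s^4 + 249*s^3 + 112*s^2 - 91*s - 37)
That last expression is T(s); at s = 0 only the constant terms survive, so T(0) = -12/(-37) = 12/37.

Answer: 12/37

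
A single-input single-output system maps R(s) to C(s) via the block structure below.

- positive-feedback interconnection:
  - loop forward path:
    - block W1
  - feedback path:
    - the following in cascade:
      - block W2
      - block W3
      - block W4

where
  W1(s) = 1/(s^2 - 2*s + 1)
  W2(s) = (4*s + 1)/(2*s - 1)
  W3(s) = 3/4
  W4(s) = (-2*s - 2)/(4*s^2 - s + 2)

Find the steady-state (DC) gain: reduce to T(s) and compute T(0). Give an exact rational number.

Reducing step by step:

1. cascade W2, W3, W4 gives (-12*s^2 - 15*s - 3)/(16*s^3 - 12*s^2 + 10*s - 4)
2. collapse the loop (W1 forward, (W2*W3*W4) return) gives (16*s^3 - 12*s^2 + 10*s - 4)/(16*s^5 - 44*s^4 + 50*s^3 - 24*s^2 + 33*s - 1)
The step-2 result is T(s). Setting s = 0: T(0) = -4/(-1) = 4.

Answer: 4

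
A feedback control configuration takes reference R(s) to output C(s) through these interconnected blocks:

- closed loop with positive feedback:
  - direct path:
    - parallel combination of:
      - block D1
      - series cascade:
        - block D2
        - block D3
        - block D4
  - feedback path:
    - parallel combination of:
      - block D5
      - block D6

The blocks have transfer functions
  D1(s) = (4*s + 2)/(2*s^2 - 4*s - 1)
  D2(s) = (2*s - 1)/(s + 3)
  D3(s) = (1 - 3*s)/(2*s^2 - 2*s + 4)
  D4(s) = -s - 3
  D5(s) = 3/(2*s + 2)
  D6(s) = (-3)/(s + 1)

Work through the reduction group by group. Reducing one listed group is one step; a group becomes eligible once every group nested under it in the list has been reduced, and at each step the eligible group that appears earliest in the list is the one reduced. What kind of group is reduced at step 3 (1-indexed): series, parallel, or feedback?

Reducing step by step:

1. reduce the series chain D2, D3, D4
2. reduce the parallel group D1, (D2*D3*D4)
3. parallel reduction of D5, D6
4. apply the feedback formula to (D1+(D2*D3*D4)), (D5+D6)
The group at step 3 is a parallel group.

Answer: parallel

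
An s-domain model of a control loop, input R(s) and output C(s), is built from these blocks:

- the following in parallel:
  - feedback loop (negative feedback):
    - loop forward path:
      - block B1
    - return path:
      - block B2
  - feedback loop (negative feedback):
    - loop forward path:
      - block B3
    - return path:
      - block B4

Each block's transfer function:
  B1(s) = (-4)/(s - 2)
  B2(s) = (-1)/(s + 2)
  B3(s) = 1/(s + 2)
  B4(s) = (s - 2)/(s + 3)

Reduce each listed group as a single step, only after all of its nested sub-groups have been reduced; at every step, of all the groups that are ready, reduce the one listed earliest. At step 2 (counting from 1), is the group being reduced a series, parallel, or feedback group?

[1] collapse the loop (B1 forward, B2 return)
[2] apply the feedback formula to B3, B4
[3] sum the parallel branches [B1/(1+B1*B2)], [B3/(1+B3*B4)]
Step 2 collapses a feedback group.

Final answer: feedback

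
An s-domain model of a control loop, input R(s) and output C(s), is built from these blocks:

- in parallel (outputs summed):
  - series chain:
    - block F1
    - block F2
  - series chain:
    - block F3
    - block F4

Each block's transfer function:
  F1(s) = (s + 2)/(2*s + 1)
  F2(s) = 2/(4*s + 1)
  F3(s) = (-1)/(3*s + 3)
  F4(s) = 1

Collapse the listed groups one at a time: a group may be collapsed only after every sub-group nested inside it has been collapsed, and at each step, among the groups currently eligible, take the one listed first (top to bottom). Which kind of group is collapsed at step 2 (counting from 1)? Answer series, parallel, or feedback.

Step 1. combine F1, F2 in series
Step 2. series reduction of F3, F4
Step 3. parallel reduction of (F1*F2), (F3*F4)
At step 2 the group reduced is series.

Answer: series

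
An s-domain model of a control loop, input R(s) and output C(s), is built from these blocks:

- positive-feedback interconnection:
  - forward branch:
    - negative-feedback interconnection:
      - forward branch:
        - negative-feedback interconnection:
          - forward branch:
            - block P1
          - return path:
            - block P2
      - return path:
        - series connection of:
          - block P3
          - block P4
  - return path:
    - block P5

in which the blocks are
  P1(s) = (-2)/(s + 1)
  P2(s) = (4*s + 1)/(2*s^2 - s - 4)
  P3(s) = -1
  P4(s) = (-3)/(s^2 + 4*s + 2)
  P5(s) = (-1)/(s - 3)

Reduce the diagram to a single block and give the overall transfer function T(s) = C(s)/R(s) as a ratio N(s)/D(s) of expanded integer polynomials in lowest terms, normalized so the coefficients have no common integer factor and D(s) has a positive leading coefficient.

First reduce the diagram to T(s).

1. apply the feedback formula to P1, P2 = (-4*s^2 + 2*s + 8)/(2*s^3 + s^2 - 13*s - 6)
2. combine P3, P4 in series = 3/(s^2 + 4*s + 2)
3. apply the feedback formula to [P1/(1+P1*P2)], (P3*P4) = (-4*s^4 - 14*s^3 + 8*s^2 + 36*s + 16)/(2*s^5 + 9*s^4 - 5*s^3 - 68*s^2 - 44*s + 12)
4. feedback reduction of [[P1/(1+P1*P2)]/(1+[P1/(1+P1*P2)]*(P3*P4))], P5: this yields T(s), and no further normalization is needed

Answer: (-4*s^5 - 2*s^4 + 50*s^3 + 12*s^2 - 92*s - 48)/(2*s^6 + 3*s^5 - 36*s^4 - 67*s^3 + 168*s^2 + 180*s - 20)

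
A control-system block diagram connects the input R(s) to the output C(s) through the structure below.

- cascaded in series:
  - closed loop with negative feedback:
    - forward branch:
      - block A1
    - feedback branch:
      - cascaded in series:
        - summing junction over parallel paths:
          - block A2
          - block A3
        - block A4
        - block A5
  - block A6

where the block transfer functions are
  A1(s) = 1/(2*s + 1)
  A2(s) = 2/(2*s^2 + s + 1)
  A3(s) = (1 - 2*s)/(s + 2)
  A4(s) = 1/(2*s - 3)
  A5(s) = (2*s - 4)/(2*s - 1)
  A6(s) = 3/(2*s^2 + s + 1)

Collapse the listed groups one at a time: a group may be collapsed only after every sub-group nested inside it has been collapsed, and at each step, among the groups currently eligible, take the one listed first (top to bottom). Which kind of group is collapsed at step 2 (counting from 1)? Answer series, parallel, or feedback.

Step 1: reduce the parallel group A2, A3
Step 2: cascade (A2+A3), A4, A5
Step 3: collapse the loop (A1 forward, ((A2+A3)*A4*A5) return)
Step 4: cascade [A1/(1+A1*((A2+A3)*A4*A5))], A6
The group at step 2 is a series group.

Hence the answer: series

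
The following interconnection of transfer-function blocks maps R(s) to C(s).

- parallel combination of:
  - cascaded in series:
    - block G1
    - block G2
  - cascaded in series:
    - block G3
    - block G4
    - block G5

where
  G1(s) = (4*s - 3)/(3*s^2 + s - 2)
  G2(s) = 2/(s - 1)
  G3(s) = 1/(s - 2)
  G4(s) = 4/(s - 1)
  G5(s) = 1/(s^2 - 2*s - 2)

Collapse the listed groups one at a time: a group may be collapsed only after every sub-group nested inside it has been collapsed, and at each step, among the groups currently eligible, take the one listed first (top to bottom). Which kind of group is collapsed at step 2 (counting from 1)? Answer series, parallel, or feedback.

The answer is series.

Reasoning:
Step 1: reduce the series chain G1, G2
Step 2: multiply G3, G4, G5 (series)
Step 3: parallel reduction of (G1*G2), (G3*G4*G5)
Step 2 collapses a series group.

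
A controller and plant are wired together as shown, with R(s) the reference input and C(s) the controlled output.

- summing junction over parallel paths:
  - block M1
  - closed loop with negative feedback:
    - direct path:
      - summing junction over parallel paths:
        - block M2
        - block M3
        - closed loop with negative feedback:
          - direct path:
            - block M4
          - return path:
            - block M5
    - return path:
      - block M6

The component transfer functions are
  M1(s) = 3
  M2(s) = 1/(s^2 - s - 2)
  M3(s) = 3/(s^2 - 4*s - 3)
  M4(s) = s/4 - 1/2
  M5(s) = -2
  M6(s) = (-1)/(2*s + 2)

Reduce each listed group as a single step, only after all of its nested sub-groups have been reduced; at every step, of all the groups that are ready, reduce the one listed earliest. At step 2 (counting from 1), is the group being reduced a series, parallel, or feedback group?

(1) feedback reduction of M4, M5
(2) add M2, M3, [M4/(1+M4*M5)] (parallel)
(3) feedback reduction of (M2+M3+[M4/(1+M4*M5)]), M6
(4) parallel reduction of M1, [(M2+M3+[M4/(1+M4*M5)])/(1+(M2+M3+[M4/(1+M4*M5)])*M6)]
At step 2 the group reduced is parallel.

Answer: parallel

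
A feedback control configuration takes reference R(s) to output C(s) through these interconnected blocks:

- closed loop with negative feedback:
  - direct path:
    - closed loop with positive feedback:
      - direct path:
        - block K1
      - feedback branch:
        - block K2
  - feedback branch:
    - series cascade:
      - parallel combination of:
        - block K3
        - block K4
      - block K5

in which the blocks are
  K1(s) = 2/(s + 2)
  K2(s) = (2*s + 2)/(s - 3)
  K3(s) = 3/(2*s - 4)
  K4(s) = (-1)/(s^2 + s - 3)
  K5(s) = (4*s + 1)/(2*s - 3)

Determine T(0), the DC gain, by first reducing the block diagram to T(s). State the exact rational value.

Reducing step by step:

Step 1: collapse the loop (K1 forward, K2 return) -> (2*s - 6)/(s^2 - 5*s - 10)
Step 2: sum the parallel branches K3, K4 -> (3*s^2 + s - 5)/(2*s^3 - 2*s^2 - 10*s + 12)
Step 3: reduce the series chain (K3+K4), K5 -> (12*s^3 + 7*s^2 - 19*s - 5)/(4*s^4 - 10*s^3 - 14*s^2 + 54*s - 36)
Step 4: feedback reduction of [K1/(1-K1*K2)], ((K3+K4)*K5) -> (4*s^5 - 22*s^4 + 16*s^3 + 96*s^2 - 198*s + 108)/(2*s^6 - 15*s^5 + 10*s^4 + 83*s^3 - 123*s^2 - 128*s + 195)
Evaluating the step-4 result (the overall T(s)) at s = 0 gives T(0) = 108/195 = 36/65.

Answer: 36/65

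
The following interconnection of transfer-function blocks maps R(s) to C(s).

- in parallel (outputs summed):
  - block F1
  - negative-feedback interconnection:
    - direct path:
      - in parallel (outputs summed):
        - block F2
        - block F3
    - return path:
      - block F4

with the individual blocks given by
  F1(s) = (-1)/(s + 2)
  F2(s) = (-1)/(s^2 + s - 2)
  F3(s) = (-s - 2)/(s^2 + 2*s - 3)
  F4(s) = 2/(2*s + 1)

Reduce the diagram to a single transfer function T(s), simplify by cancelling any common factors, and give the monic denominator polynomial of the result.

The answer is s^5 + 13*s^4/2 + 11*s^3 - 13*s^2/2 - 31*s - 20.

Reasoning:
Step 1: sum the parallel branches F2, F3 gives (-s^2 - 5*s - 7)/(s^3 + 4*s^2 + s - 6)
Step 2: reduce the feedback loop with forward (F2+F3) and return F4 gives (-2*s^3 - 11*s^2 - 19*s - 7)/(2*s^4 + 9*s^3 + 4*s^2 - 21*s - 20)
Step 3: combine F1, [(F2+F3)/(1+(F2+F3)*F4)] in parallel gives (-4*s^4 - 24*s^3 - 45*s^2 - 24*s + 6)/(2*s^5 + 13*s^4 + 22*s^3 - 13*s^2 - 62*s - 40)
That last expression is T(s), already simplified. Scaling its denominator by 1/2 (the reciprocal of the leading coefficient) yields the monic denominator.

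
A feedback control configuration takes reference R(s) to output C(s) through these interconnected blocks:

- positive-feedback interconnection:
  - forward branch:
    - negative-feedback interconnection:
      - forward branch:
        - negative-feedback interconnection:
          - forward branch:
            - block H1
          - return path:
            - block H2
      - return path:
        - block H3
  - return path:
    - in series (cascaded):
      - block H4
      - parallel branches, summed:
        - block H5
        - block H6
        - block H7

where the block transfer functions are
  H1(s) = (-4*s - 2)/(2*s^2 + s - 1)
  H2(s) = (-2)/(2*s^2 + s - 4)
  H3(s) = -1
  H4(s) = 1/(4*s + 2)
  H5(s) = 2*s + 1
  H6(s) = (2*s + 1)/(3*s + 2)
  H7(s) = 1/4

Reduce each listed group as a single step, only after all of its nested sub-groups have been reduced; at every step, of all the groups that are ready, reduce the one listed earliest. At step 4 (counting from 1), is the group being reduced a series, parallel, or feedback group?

[1] close the feedback loop around H1, H2
[2] reduce the feedback loop with forward [H1/(1+H1*H2)] and return H3
[3] add H5, H6, H7 (parallel)
[4] series reduction of H4, (H5+H6+H7)
[5] feedback reduction of [[H1/(1+H1*H2)]/(1+[H1/(1+H1*H2)]*H3)], (H4*(H5+H6+H7))
The group at step 4 is a series group.

Answer: series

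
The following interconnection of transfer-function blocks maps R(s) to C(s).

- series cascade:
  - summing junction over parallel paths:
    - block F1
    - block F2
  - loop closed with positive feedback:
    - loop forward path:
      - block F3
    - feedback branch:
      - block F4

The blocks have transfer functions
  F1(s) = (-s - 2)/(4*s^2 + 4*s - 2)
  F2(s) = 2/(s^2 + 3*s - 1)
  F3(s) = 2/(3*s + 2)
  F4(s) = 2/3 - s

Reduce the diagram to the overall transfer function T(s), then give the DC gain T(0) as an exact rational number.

Step 1. parallel reduction of F1, F2: (-s^3 + 3*s^2 + 3*s - 2)/(4*s^4 + 16*s^3 + 6*s^2 - 10*s + 2)
Step 2. close the feedback loop around F3, F4: 6/(15*s + 2)
Step 3. combine (F1+F2), [F3/(1-F3*F4)] in series: (-3*s^3 + 9*s^2 + 9*s - 6)/(30*s^5 + 124*s^4 + 61*s^3 - 69*s^2 + 5*s + 2)
The step-3 result is T(s). Setting s = 0: T(0) = -6/2 = -3.

Hence the answer: -3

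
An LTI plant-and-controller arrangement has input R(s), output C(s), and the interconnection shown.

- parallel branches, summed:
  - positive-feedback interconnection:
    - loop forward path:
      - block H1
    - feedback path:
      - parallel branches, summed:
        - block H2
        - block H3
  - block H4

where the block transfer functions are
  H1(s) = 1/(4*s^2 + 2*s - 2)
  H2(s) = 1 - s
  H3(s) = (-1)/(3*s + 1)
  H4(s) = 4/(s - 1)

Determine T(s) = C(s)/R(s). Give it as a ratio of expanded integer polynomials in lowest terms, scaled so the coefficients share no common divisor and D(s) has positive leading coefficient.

1. reduce the parallel group H2, H3, giving (-3*s^2 + 2*s)/(3*s + 1)
2. feedback reduction of H1, (H2+H3), giving (3*s + 1)/(12*s^3 + 13*s^2 - 6*s - 2)
3. add [H1/(1-H1*(H2+H3))], H4 (parallel): this yields T(s), and no further normalization is needed

Therefore the answer is (48*s^3 + 55*s^2 - 26*s - 9)/(12*s^4 + s^3 - 19*s^2 + 4*s + 2).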